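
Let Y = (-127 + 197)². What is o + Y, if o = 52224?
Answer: 57124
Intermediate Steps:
Y = 4900 (Y = 70² = 4900)
o + Y = 52224 + 4900 = 57124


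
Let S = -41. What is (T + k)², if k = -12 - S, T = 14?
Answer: 1849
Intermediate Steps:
k = 29 (k = -12 - 1*(-41) = -12 + 41 = 29)
(T + k)² = (14 + 29)² = 43² = 1849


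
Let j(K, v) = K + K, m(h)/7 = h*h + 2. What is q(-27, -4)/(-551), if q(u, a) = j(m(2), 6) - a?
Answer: -88/551 ≈ -0.15971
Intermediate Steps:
m(h) = 14 + 7*h**2 (m(h) = 7*(h*h + 2) = 7*(h**2 + 2) = 7*(2 + h**2) = 14 + 7*h**2)
j(K, v) = 2*K
q(u, a) = 84 - a (q(u, a) = 2*(14 + 7*2**2) - a = 2*(14 + 7*4) - a = 2*(14 + 28) - a = 2*42 - a = 84 - a)
q(-27, -4)/(-551) = (84 - 1*(-4))/(-551) = (84 + 4)*(-1/551) = 88*(-1/551) = -88/551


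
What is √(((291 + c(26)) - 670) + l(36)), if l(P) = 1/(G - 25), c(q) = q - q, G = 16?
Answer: 2*I*√853/3 ≈ 19.471*I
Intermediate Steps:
c(q) = 0
l(P) = -⅑ (l(P) = 1/(16 - 25) = 1/(-9) = -⅑)
√(((291 + c(26)) - 670) + l(36)) = √(((291 + 0) - 670) - ⅑) = √((291 - 670) - ⅑) = √(-379 - ⅑) = √(-3412/9) = 2*I*√853/3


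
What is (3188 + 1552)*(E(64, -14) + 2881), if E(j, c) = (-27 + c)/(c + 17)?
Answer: 13591160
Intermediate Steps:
E(j, c) = (-27 + c)/(17 + c)
(3188 + 1552)*(E(64, -14) + 2881) = (3188 + 1552)*((-27 - 14)/(17 - 14) + 2881) = 4740*(-41/3 + 2881) = 4740*(8602/3) = 13591160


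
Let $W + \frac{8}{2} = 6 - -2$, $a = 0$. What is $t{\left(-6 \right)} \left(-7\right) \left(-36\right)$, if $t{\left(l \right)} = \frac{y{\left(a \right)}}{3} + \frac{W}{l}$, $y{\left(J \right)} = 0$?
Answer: $-168$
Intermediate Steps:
$W = 4$ ($W = -4 + \left(6 - -2\right) = -4 + \left(6 + 2\right) = -4 + 8 = 4$)
$t{\left(l \right)} = \frac{4}{l}$ ($t{\left(l \right)} = \frac{0}{3} + \frac{4}{l} = 0 \cdot \frac{1}{3} + \frac{4}{l} = 0 + \frac{4}{l} = \frac{4}{l}$)
$t{\left(-6 \right)} \left(-7\right) \left(-36\right) = \frac{4}{-6} \left(-7\right) \left(-36\right) = 4 \left(- \frac{1}{6}\right) \left(-7\right) \left(-36\right) = \left(- \frac{2}{3}\right) \left(-7\right) \left(-36\right) = \frac{14}{3} \left(-36\right) = -168$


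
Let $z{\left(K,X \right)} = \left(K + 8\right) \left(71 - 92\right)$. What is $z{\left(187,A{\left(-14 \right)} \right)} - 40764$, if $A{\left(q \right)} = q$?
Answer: $-44859$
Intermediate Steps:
$z{\left(K,X \right)} = -168 - 21 K$ ($z{\left(K,X \right)} = \left(8 + K\right) \left(-21\right) = -168 - 21 K$)
$z{\left(187,A{\left(-14 \right)} \right)} - 40764 = \left(-168 - 3927\right) - 40764 = -4095 - 40764 = -44859$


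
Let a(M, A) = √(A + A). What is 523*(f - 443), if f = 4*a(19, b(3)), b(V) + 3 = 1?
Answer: -231689 + 4184*I ≈ -2.3169e+5 + 4184.0*I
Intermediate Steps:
b(V) = -2 (b(V) = -3 + 1 = -2)
a(M, A) = √2*√A (a(M, A) = √(2*A) = √2*√A)
f = 8*I (f = 4*(√2*√(-2)) = 4*(√2*(I*√2)) = 4*(2*I) = 8*I ≈ 8.0*I)
523*(f - 443) = 523*(8*I - 443) = 523*(-443 + 8*I) = -231689 + 4184*I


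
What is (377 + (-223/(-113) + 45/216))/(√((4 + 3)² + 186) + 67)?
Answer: 68898847/11536848 - 1028341*√235/11536848 ≈ 4.6057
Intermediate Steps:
(377 + (-223/(-113) + 45/216))/(√((4 + 3)² + 186) + 67) = (377 + (-223*(-1/113) + 45*(1/216)))/(√(7² + 186) + 67) = (377 + (223/113 + 5/24))/(√(49 + 186) + 67) = (377 + 5917/2712)/(√235 + 67) = 1028341/(2712*(67 + √235))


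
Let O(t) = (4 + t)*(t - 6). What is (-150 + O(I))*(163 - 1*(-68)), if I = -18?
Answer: 42966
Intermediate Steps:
O(t) = (-6 + t)*(4 + t) (O(t) = (4 + t)*(-6 + t) = (-6 + t)*(4 + t))
(-150 + O(I))*(163 - 1*(-68)) = (-150 + (-24 + (-18)**2 - 2*(-18)))*(163 - 1*(-68)) = (-150 + (-24 + 324 + 36))*(163 + 68) = (-150 + 336)*231 = 186*231 = 42966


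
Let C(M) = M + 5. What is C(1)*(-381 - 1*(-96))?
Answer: -1710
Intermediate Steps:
C(M) = 5 + M
C(1)*(-381 - 1*(-96)) = (5 + 1)*(-381 - 1*(-96)) = 6*(-381 + 96) = 6*(-285) = -1710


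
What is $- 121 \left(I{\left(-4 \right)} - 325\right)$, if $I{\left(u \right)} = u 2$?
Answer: $40293$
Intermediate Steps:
$I{\left(u \right)} = 2 u$
$- 121 \left(I{\left(-4 \right)} - 325\right) = - 121 \left(2 \left(-4\right) - 325\right) = - 121 \left(-8 - 325\right) = \left(-121\right) \left(-333\right) = 40293$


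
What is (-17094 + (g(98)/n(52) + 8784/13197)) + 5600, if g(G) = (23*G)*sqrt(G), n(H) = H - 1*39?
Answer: -50559178/4399 + 15778*sqrt(2)/13 ≈ -9776.9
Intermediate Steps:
n(H) = -39 + H (n(H) = H - 39 = -39 + H)
g(G) = 23*G**(3/2)
(-17094 + (g(98)/n(52) + 8784/13197)) + 5600 = (-17094 + ((23*98**(3/2))/(-39 + 52) + 8784/13197)) + 5600 = (-17094 + ((23*(686*sqrt(2)))/13 + 8784*(1/13197))) + 5600 = (-17094 + ((15778*sqrt(2))*(1/13) + 2928/4399)) + 5600 = (-17094 + (15778*sqrt(2)/13 + 2928/4399)) + 5600 = (-17094 + (2928/4399 + 15778*sqrt(2)/13)) + 5600 = (-75193578/4399 + 15778*sqrt(2)/13) + 5600 = -50559178/4399 + 15778*sqrt(2)/13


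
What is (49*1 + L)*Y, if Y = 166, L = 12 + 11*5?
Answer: 19256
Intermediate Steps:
L = 67 (L = 12 + 55 = 67)
(49*1 + L)*Y = (49*1 + 67)*166 = (49 + 67)*166 = 116*166 = 19256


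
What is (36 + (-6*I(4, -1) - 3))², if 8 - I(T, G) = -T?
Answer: 1521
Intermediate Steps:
I(T, G) = 8 + T (I(T, G) = 8 - (-1)*T = 8 + T)
(36 + (-6*I(4, -1) - 3))² = (36 + (-6*(8 + 4) - 3))² = (36 + (-6*12 - 3))² = (36 + (-72 - 3))² = (36 - 75)² = (-39)² = 1521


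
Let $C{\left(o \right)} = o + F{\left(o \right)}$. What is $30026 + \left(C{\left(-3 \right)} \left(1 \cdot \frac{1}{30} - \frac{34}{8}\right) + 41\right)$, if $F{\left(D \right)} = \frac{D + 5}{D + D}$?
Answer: $\frac{541459}{18} \approx 30081.0$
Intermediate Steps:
$F{\left(D \right)} = \frac{5 + D}{2 D}$
$C{\left(o \right)} = o + \frac{5 + o}{2 o}$
$30026 + \left(C{\left(-3 \right)} \left(1 \cdot \frac{1}{30} - \frac{34}{8}\right) + 41\right) = 30026 + \left(\left(\frac{1}{2} - 3 + \frac{5}{2 \left(-3\right)}\right) \left(1 \cdot \frac{1}{30} - \frac{34}{8}\right) + 41\right) = 30026 + \left(\left(\frac{1}{2} - 3 + \frac{5}{2} \left(- \frac{1}{3}\right)\right) \left(1 \cdot \frac{1}{30} - \frac{17}{4}\right) + 41\right) = 30026 + \left(\left(\frac{1}{2} - 3 - \frac{5}{6}\right) \left(\frac{1}{30} - \frac{17}{4}\right) + 41\right) = 30026 + \left(\left(- \frac{10}{3}\right) \left(- \frac{253}{60}\right) + 41\right) = 30026 + \left(\frac{253}{18} + 41\right) = 30026 + \frac{991}{18} = \frac{541459}{18}$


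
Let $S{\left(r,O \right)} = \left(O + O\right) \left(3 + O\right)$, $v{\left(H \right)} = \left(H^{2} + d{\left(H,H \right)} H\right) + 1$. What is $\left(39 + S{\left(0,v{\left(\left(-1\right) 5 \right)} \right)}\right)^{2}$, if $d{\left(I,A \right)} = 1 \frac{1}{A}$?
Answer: $2752281$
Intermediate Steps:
$d{\left(I,A \right)} = \frac{1}{A}$
$v{\left(H \right)} = 2 + H^{2}$ ($v{\left(H \right)} = \left(H^{2} + \frac{H}{H}\right) + 1 = \left(H^{2} + 1\right) + 1 = \left(1 + H^{2}\right) + 1 = 2 + H^{2}$)
$S{\left(r,O \right)} = 2 O \left(3 + O\right)$
$\left(39 + S{\left(0,v{\left(\left(-1\right) 5 \right)} \right)}\right)^{2} = \left(39 + 2 \left(2 + \left(\left(-1\right) 5\right)^{2}\right) \left(3 + \left(2 + \left(\left(-1\right) 5\right)^{2}\right)\right)\right)^{2} = \left(39 + 2 \left(2 + \left(-5\right)^{2}\right) \left(3 + \left(2 + \left(-5\right)^{2}\right)\right)\right)^{2} = \left(39 + 2 \left(2 + 25\right) \left(3 + \left(2 + 25\right)\right)\right)^{2} = \left(39 + 2 \cdot 27 \left(3 + 27\right)\right)^{2} = \left(39 + 2 \cdot 27 \cdot 30\right)^{2} = \left(39 + 1620\right)^{2} = 1659^{2} = 2752281$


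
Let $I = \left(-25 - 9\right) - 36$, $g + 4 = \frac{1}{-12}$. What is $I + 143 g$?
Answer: $- \frac{7847}{12} \approx -653.92$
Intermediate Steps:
$g = - \frac{49}{12}$ ($g = -4 + \frac{1}{-12} = -4 - \frac{1}{12} = - \frac{49}{12} \approx -4.0833$)
$I = -70$ ($I = -34 - 36 = -70$)
$I + 143 g = -70 + 143 \left(- \frac{49}{12}\right) = -70 - \frac{7007}{12} = - \frac{7847}{12}$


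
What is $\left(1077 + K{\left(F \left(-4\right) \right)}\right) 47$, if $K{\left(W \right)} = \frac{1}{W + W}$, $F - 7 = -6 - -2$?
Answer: $\frac{1214809}{24} \approx 50617.0$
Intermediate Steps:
$F = 3$ ($F = 7 - 4 = 3$)
$K{\left(W \right)} = \frac{1}{2 W}$
$\left(1077 + K{\left(F \left(-4\right) \right)}\right) 47 = \left(1077 + \frac{1}{2 \cdot 3 \left(-4\right)}\right) 47 = \left(1077 + \frac{1}{2 \left(-12\right)}\right) 47 = \left(1077 + \frac{1}{2} \left(- \frac{1}{12}\right)\right) 47 = \left(1077 - \frac{1}{24}\right) 47 = \frac{25847}{24} \cdot 47 = \frac{1214809}{24}$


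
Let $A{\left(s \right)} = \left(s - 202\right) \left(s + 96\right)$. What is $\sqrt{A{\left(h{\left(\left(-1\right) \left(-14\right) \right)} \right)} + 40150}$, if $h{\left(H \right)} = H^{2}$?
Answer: $\sqrt{38398} \approx 195.95$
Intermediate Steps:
$A{\left(s \right)} = \left(-202 + s\right) \left(96 + s\right)$
$\sqrt{A{\left(h{\left(\left(-1\right) \left(-14\right) \right)} \right)} + 40150} = \sqrt{\left(-19392 + \left(\left(\left(-1\right) \left(-14\right)\right)^{2}\right)^{2} - 106 \left(\left(-1\right) \left(-14\right)\right)^{2}\right) + 40150} = \sqrt{\left(-19392 + \left(14^{2}\right)^{2} - 106 \cdot 14^{2}\right) + 40150} = \sqrt{\left(-19392 + 196^{2} - 20776\right) + 40150} = \sqrt{\left(-19392 + 38416 - 20776\right) + 40150} = \sqrt{-1752 + 40150} = \sqrt{38398}$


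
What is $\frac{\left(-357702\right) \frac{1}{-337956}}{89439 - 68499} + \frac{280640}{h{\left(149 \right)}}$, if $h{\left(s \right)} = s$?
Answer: $\frac{331005470604533}{175740499560} \approx 1883.5$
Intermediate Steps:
$\frac{\left(-357702\right) \frac{1}{-337956}}{89439 - 68499} + \frac{280640}{h{\left(149 \right)}} = \frac{\left(-357702\right) \frac{1}{-337956}}{89439 - 68499} + \frac{280640}{149} = \frac{\left(-357702\right) \left(- \frac{1}{337956}\right)}{89439 - 68499} + 280640 \cdot \frac{1}{149} = \frac{59617}{56326 \cdot 20940} + \frac{280640}{149} = \frac{59617}{56326} \cdot \frac{1}{20940} + \frac{280640}{149} = \frac{59617}{1179466440} + \frac{280640}{149} = \frac{331005470604533}{175740499560}$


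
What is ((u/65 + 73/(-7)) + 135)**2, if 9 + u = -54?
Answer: 3162825121/207025 ≈ 15278.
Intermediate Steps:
u = -63 (u = -9 - 54 = -63)
((u/65 + 73/(-7)) + 135)**2 = ((-63/65 + 73/(-7)) + 135)**2 = ((-63*1/65 + 73*(-1/7)) + 135)**2 = ((-63/65 - 73/7) + 135)**2 = (-5186/455 + 135)**2 = (56239/455)**2 = 3162825121/207025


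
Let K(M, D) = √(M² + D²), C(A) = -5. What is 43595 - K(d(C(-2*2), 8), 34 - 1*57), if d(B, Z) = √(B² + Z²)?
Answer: 43595 - √618 ≈ 43570.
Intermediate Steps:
K(M, D) = √(D² + M²)
43595 - K(d(C(-2*2), 8), 34 - 1*57) = 43595 - √((34 - 1*57)² + (√((-5)² + 8²))²) = 43595 - √((34 - 57)² + (√(25 + 64))²) = 43595 - √((-23)² + (√89)²) = 43595 - √(529 + 89) = 43595 - √618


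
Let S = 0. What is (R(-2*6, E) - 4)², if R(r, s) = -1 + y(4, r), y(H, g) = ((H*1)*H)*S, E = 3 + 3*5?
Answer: 25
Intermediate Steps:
E = 18 (E = 3 + 15 = 18)
y(H, g) = 0 (y(H, g) = ((H*1)*H)*0 = (H*H)*0 = H²*0 = 0)
R(r, s) = -1 (R(r, s) = -1 + 0 = -1)
(R(-2*6, E) - 4)² = (-1 - 4)² = (-5)² = 25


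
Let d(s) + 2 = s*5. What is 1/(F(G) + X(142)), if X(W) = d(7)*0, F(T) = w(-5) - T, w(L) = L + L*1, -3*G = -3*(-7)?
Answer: -⅓ ≈ -0.33333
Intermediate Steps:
d(s) = -2 + 5*s (d(s) = -2 + s*5 = -2 + 5*s)
G = -7 (G = -(-1)*(-7) = -⅓*21 = -7)
w(L) = 2*L (w(L) = L + L = 2*L)
F(T) = -10 - T (F(T) = 2*(-5) - T = -10 - T)
X(W) = 0 (X(W) = (-2 + 5*7)*0 = (-2 + 35)*0 = 33*0 = 0)
1/(F(G) + X(142)) = 1/((-10 - 1*(-7)) + 0) = 1/((-10 + 7) + 0) = 1/(-3 + 0) = 1/(-3) = -⅓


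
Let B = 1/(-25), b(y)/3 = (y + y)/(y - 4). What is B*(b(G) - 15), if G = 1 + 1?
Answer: 21/25 ≈ 0.84000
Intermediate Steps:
G = 2
b(y) = 6*y/(-4 + y) (b(y) = 3*((y + y)/(y - 4)) = 3*((2*y)/(-4 + y)) = 3*(2*y/(-4 + y)) = 6*y/(-4 + y))
B = -1/25 ≈ -0.040000
B*(b(G) - 15) = -(6*2/(-4 + 2) - 15)/25 = -(6*2/(-2) - 15)/25 = -(6*2*(-½) - 15)/25 = -(-6 - 15)/25 = -1/25*(-21) = 21/25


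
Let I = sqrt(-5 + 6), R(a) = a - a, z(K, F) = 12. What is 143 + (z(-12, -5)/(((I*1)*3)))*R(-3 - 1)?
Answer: 143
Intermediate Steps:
R(a) = 0
I = 1 (I = sqrt(1) = 1)
143 + (z(-12, -5)/(((I*1)*3)))*R(-3 - 1) = 143 + (12/(((1*1)*3)))*0 = 143 + (12/((1*3)))*0 = 143 + (12/3)*0 = 143 + (12*(1/3))*0 = 143 + 4*0 = 143 + 0 = 143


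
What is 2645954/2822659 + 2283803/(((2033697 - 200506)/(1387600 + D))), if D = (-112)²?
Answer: 9025889060768132702/5174473074869 ≈ 1.7443e+6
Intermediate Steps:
D = 12544
2645954/2822659 + 2283803/(((2033697 - 200506)/(1387600 + D))) = 2645954/2822659 + 2283803/(((2033697 - 200506)/(1387600 + 12544))) = 2645954*(1/2822659) + 2283803/((1833191/1400144)) = 2645954/2822659 + 2283803/((1833191*(1/1400144))) = 2645954/2822659 + 2283803/(1833191/1400144) = 2645954/2822659 + 2283803*(1400144/1833191) = 2645954/2822659 + 3197653067632/1833191 = 9025889060768132702/5174473074869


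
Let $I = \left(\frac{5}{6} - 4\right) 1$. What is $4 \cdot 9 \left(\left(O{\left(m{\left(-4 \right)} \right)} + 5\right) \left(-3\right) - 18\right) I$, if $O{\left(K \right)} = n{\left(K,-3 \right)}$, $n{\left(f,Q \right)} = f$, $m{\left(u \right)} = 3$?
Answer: $4788$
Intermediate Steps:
$O{\left(K \right)} = K$
$I = - \frac{19}{6}$ ($I = \left(5 \cdot \frac{1}{6} - 4\right) 1 = \left(\frac{5}{6} - 4\right) 1 = \left(- \frac{19}{6}\right) 1 = - \frac{19}{6} \approx -3.1667$)
$4 \cdot 9 \left(\left(O{\left(m{\left(-4 \right)} \right)} + 5\right) \left(-3\right) - 18\right) I = 4 \cdot 9 \left(\left(3 + 5\right) \left(-3\right) - 18\right) \left(- \frac{19}{6}\right) = 36 \left(8 \left(-3\right) - 18\right) \left(- \frac{19}{6}\right) = 36 \left(-24 - 18\right) \left(- \frac{19}{6}\right) = 36 \left(-42\right) \left(- \frac{19}{6}\right) = \left(-1512\right) \left(- \frac{19}{6}\right) = 4788$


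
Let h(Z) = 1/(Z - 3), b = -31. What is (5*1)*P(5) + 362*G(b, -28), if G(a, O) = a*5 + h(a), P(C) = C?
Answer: -953626/17 ≈ -56096.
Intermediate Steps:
h(Z) = 1/(-3 + Z)
G(a, O) = 1/(-3 + a) + 5*a (G(a, O) = a*5 + 1/(-3 + a) = 5*a + 1/(-3 + a) = 1/(-3 + a) + 5*a)
(5*1)*P(5) + 362*G(b, -28) = (5*1)*5 + 362*((1 + 5*(-31)*(-3 - 31))/(-3 - 31)) = 5*5 + 362*((1 + 5*(-31)*(-34))/(-34)) = 25 + 362*(-(1 + 5270)/34) = 25 + 362*(-1/34*5271) = 25 + 362*(-5271/34) = 25 - 954051/17 = -953626/17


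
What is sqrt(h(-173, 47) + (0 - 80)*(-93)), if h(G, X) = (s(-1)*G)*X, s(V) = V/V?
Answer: I*sqrt(691) ≈ 26.287*I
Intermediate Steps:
s(V) = 1
h(G, X) = G*X (h(G, X) = (1*G)*X = G*X)
sqrt(h(-173, 47) + (0 - 80)*(-93)) = sqrt(-173*47 + (0 - 80)*(-93)) = sqrt(-8131 - 80*(-93)) = sqrt(-8131 + 7440) = sqrt(-691) = I*sqrt(691)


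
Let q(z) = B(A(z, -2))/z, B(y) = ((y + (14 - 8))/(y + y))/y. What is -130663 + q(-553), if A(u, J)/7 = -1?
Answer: -7081150621/54194 ≈ -1.3066e+5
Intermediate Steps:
A(u, J) = -7 (A(u, J) = 7*(-1) = -7)
B(y) = (6 + y)/(2*y²) (B(y) = ((y + 6)/((2*y)))/y = ((6 + y)*(1/(2*y)))/y = ((6 + y)/(2*y))/y = (6 + y)/(2*y²))
q(z) = -1/(98*z) (q(z) = ((½)*(6 - 7)/(-7)²)/z = ((½)*(1/49)*(-1))/z = -1/(98*z))
-130663 + q(-553) = -130663 - 1/98/(-553) = -130663 - 1/98*(-1/553) = -130663 + 1/54194 = -7081150621/54194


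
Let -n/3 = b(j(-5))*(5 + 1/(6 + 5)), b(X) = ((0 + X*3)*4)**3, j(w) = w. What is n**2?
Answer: 1316818944000000/121 ≈ 1.0883e+13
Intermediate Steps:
b(X) = 1728*X**3 (b(X) = ((0 + 3*X)*4)**3 = ((3*X)*4)**3 = (12*X)**3 = 1728*X**3)
n = 36288000/11 (n = -3*1728*(-5)**3*(5 + 1/(6 + 5)) = -3*1728*(-125)*(5 + 1/11) = -(-648000)*(5 + 1/11) = -(-648000)*56/11 = -3*(-12096000/11) = 36288000/11 ≈ 3.2989e+6)
n**2 = (36288000/11)**2 = 1316818944000000/121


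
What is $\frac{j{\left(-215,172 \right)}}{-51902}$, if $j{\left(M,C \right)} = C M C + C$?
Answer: $\frac{3180194}{25951} \approx 122.55$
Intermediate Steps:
$j{\left(M,C \right)} = C + M C^{2}$ ($j{\left(M,C \right)} = M C^{2} + C = C + M C^{2}$)
$\frac{j{\left(-215,172 \right)}}{-51902} = \frac{172 \left(1 + 172 \left(-215\right)\right)}{-51902} = 172 \left(1 - 36980\right) \left(- \frac{1}{51902}\right) = 172 \left(-36979\right) \left(- \frac{1}{51902}\right) = \left(-6360388\right) \left(- \frac{1}{51902}\right) = \frac{3180194}{25951}$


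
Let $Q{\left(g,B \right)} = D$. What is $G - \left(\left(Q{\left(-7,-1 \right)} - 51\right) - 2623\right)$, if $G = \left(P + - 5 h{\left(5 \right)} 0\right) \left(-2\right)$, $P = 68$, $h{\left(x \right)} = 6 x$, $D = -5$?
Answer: $2543$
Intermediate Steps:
$Q{\left(g,B \right)} = -5$
$G = -136$ ($G = \left(68 + - 5 \cdot 6 \cdot 5 \cdot 0\right) \left(-2\right) = \left(68 + \left(-5\right) 30 \cdot 0\right) \left(-2\right) = \left(68 - 0\right) \left(-2\right) = \left(68 + 0\right) \left(-2\right) = 68 \left(-2\right) = -136$)
$G - \left(\left(Q{\left(-7,-1 \right)} - 51\right) - 2623\right) = -136 - \left(\left(-5 - 51\right) - 2623\right) = -136 - \left(-56 - 2623\right) = -136 - -2679 = -136 + 2679 = 2543$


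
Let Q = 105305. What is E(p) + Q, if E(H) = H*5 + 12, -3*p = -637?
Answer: 319136/3 ≈ 1.0638e+5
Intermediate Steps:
p = 637/3 (p = -⅓*(-637) = 637/3 ≈ 212.33)
E(H) = 12 + 5*H (E(H) = 5*H + 12 = 12 + 5*H)
E(p) + Q = (12 + 5*(637/3)) + 105305 = (12 + 3185/3) + 105305 = 3221/3 + 105305 = 319136/3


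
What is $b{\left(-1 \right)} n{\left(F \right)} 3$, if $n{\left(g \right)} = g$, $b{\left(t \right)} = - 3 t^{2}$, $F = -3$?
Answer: $27$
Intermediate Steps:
$b{\left(-1 \right)} n{\left(F \right)} 3 = - 3 \left(-1\right)^{2} \left(-3\right) 3 = \left(-3\right) 1 \left(-3\right) 3 = \left(-3\right) \left(-3\right) 3 = 9 \cdot 3 = 27$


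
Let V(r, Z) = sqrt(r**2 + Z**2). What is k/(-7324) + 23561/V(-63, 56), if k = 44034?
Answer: -22017/3662 + 23561*sqrt(145)/1015 ≈ 273.51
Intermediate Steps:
V(r, Z) = sqrt(Z**2 + r**2)
k/(-7324) + 23561/V(-63, 56) = 44034/(-7324) + 23561/(sqrt(56**2 + (-63)**2)) = 44034*(-1/7324) + 23561/(sqrt(3136 + 3969)) = -22017/3662 + 23561/(sqrt(7105)) = -22017/3662 + 23561/((7*sqrt(145))) = -22017/3662 + 23561*(sqrt(145)/1015) = -22017/3662 + 23561*sqrt(145)/1015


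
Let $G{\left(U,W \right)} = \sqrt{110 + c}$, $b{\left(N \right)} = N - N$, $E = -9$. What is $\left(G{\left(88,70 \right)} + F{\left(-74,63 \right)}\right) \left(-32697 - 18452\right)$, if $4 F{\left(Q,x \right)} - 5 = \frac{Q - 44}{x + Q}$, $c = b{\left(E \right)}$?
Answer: $- \frac{8848777}{44} - 51149 \sqrt{110} \approx -7.3756 \cdot 10^{5}$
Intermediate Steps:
$b{\left(N \right)} = 0$
$c = 0$
$F{\left(Q,x \right)} = \frac{5}{4} + \frac{-44 + Q}{4 \left(Q + x\right)}$ ($F{\left(Q,x \right)} = \frac{5}{4} + \frac{\left(Q - 44\right) \frac{1}{x + Q}}{4} = \frac{5}{4} + \frac{\left(-44 + Q\right) \frac{1}{Q + x}}{4} = \frac{5}{4} + \frac{\frac{1}{Q + x} \left(-44 + Q\right)}{4} = \frac{5}{4} + \frac{-44 + Q}{4 \left(Q + x\right)}$)
$G{\left(U,W \right)} = \sqrt{110}$ ($G{\left(U,W \right)} = \sqrt{110 + 0} = \sqrt{110}$)
$\left(G{\left(88,70 \right)} + F{\left(-74,63 \right)}\right) \left(-32697 - 18452\right) = \left(\sqrt{110} + \frac{-44 + 5 \cdot 63 + 6 \left(-74\right)}{4 \left(-74 + 63\right)}\right) \left(-32697 - 18452\right) = \left(\sqrt{110} + \frac{-44 + 315 - 444}{4 \left(-11\right)}\right) \left(-51149\right) = \left(\sqrt{110} + \frac{1}{4} \left(- \frac{1}{11}\right) \left(-173\right)\right) \left(-51149\right) = \left(\sqrt{110} + \frac{173}{44}\right) \left(-51149\right) = \left(\frac{173}{44} + \sqrt{110}\right) \left(-51149\right) = - \frac{8848777}{44} - 51149 \sqrt{110}$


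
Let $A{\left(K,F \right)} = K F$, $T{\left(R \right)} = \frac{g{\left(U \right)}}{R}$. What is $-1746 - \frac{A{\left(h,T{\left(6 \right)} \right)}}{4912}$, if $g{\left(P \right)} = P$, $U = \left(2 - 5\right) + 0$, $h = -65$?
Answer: $- \frac{17152769}{9824} \approx -1746.0$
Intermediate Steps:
$U = -3$ ($U = -3 + 0 = -3$)
$T{\left(R \right)} = - \frac{3}{R}$
$A{\left(K,F \right)} = F K$
$-1746 - \frac{A{\left(h,T{\left(6 \right)} \right)}}{4912} = -1746 - \frac{- \frac{3}{6} \left(-65\right)}{4912} = -1746 - \left(-3\right) \frac{1}{6} \left(-65\right) \frac{1}{4912} = -1746 - \left(- \frac{1}{2}\right) \left(-65\right) \frac{1}{4912} = -1746 - \frac{65}{2} \cdot \frac{1}{4912} = -1746 - \frac{65}{9824} = - \frac{17152769}{9824}$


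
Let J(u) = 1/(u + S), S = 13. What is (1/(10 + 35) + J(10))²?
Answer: 4624/1071225 ≈ 0.0043166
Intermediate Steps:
J(u) = 1/(13 + u) (J(u) = 1/(u + 13) = 1/(13 + u))
(1/(10 + 35) + J(10))² = (1/(10 + 35) + 1/(13 + 10))² = (1/45 + 1/23)² = (68/1035)² = 4624/1071225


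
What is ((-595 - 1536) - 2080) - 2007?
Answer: -6218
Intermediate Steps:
((-595 - 1536) - 2080) - 2007 = (-2131 - 2080) - 2007 = -4211 - 2007 = -6218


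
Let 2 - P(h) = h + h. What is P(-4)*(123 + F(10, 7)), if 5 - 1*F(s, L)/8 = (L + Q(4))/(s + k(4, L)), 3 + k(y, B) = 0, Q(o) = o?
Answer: 10530/7 ≈ 1504.3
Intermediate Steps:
P(h) = 2 - 2*h (P(h) = 2 - (h + h) = 2 - 2*h)
k(y, B) = -3 (k(y, B) = -3 + 0 = -3)
F(s, L) = 40 - 8*(4 + L)/(-3 + s) (F(s, L) = 40 - 8*(L + 4)/(s - 3) = 40 - 8*(4 + L)/(-3 + s))
P(-4)*(123 + F(10, 7)) = (2 - 2*(-4))*(123 + 8*(-19 - 1*7 + 5*10)/(-3 + 10)) = (2 + 8)*(123 + 8*(-19 - 7 + 50)/7) = 10*(123 + 8*(⅐)*24) = 10*(123 + 192/7) = 10*(1053/7) = 10530/7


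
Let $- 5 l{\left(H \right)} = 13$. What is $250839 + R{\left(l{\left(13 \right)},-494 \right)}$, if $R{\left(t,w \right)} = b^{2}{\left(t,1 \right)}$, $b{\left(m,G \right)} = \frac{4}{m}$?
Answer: $\frac{42392191}{169} \approx 2.5084 \cdot 10^{5}$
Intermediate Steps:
$l{\left(H \right)} = - \frac{13}{5}$ ($l{\left(H \right)} = \left(- \frac{1}{5}\right) 13 = - \frac{13}{5}$)
$R{\left(t,w \right)} = \frac{16}{t^{2}}$ ($R{\left(t,w \right)} = \left(\frac{4}{t}\right)^{2} = \frac{16}{t^{2}}$)
$250839 + R{\left(l{\left(13 \right)},-494 \right)} = 250839 + \frac{16}{\frac{169}{25}} = 250839 + 16 \cdot \frac{25}{169} = 250839 + \frac{400}{169} = \frac{42392191}{169}$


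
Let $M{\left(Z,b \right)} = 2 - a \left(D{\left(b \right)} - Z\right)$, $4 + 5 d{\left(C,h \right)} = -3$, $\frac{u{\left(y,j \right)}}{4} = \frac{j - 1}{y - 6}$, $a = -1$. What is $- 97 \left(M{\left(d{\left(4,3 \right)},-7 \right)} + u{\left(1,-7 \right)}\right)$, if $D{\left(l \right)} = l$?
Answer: $- \frac{1358}{5} \approx -271.6$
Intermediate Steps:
$u{\left(y,j \right)} = \frac{4 \left(-1 + j\right)}{-6 + y}$ ($u{\left(y,j \right)} = 4 \frac{j - 1}{y - 6} = 4 \frac{-1 + j}{-6 + y} = \frac{4 \left(-1 + j\right)}{-6 + y}$)
$d{\left(C,h \right)} = - \frac{7}{5}$ ($d{\left(C,h \right)} = - \frac{4}{5} + \frac{1}{5} \left(-3\right) = - \frac{4}{5} - \frac{3}{5} = - \frac{7}{5}$)
$M{\left(Z,b \right)} = 2 + b - Z$ ($M{\left(Z,b \right)} = 2 - - (b - Z) = 2 - \left(Z - b\right) = 2 + b - Z$)
$- 97 \left(M{\left(d{\left(4,3 \right)},-7 \right)} + u{\left(1,-7 \right)}\right) = - 97 \left(\left(2 - 7 - - \frac{7}{5}\right) + \frac{4 \left(-1 - 7\right)}{-6 + 1}\right) = - 97 \left(\left(2 - 7 + \frac{7}{5}\right) + 4 \frac{1}{-5} \left(-8\right)\right) = - 97 \left(- \frac{18}{5} + 4 \left(- \frac{1}{5}\right) \left(-8\right)\right) = - 97 \left(- \frac{18}{5} + \frac{32}{5}\right) = \left(-97\right) \frac{14}{5} = - \frac{1358}{5}$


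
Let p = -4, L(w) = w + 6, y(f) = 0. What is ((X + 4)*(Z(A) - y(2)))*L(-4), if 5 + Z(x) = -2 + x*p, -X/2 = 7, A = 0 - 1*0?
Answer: 140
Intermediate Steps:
A = 0 (A = 0 + 0 = 0)
L(w) = 6 + w
X = -14 (X = -2*7 = -14)
Z(x) = -7 - 4*x (Z(x) = -5 + (-2 + x*(-4)) = -5 + (-2 - 4*x) = -7 - 4*x)
((X + 4)*(Z(A) - y(2)))*L(-4) = ((-14 + 4)*((-7 - 4*0) - 1*0))*(6 - 4) = -10*((-7 + 0) + 0)*2 = -10*(-7 + 0)*2 = -10*(-7)*2 = 70*2 = 140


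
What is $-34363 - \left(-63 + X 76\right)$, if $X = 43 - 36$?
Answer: $-34832$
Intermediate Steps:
$X = 7$
$-34363 - \left(-63 + X 76\right) = -34363 - \left(-63 + 7 \cdot 76\right) = -34363 - \left(-63 + 532\right) = -34363 - 469 = -34832$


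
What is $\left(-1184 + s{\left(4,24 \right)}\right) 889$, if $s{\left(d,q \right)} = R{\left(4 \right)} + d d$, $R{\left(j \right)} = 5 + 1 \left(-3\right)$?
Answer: $-1036574$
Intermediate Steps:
$R{\left(j \right)} = 2$ ($R{\left(j \right)} = 5 - 3 = 2$)
$s{\left(d,q \right)} = 2 + d^{2}$ ($s{\left(d,q \right)} = 2 + d d = 2 + d^{2}$)
$\left(-1184 + s{\left(4,24 \right)}\right) 889 = \left(-1184 + \left(2 + 4^{2}\right)\right) 889 = \left(-1184 + \left(2 + 16\right)\right) 889 = \left(-1184 + 18\right) 889 = \left(-1166\right) 889 = -1036574$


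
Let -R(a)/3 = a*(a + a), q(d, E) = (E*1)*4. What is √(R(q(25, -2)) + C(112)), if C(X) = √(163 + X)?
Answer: √(-384 + 5*√11) ≈ 19.168*I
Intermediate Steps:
q(d, E) = 4*E (q(d, E) = E*4 = 4*E)
R(a) = -6*a² (R(a) = -3*a*(a + a) = -3*a*2*a = -6*a²)
√(R(q(25, -2)) + C(112)) = √(-6*(4*(-2))² + √(163 + 112)) = √(-6*(-8)² + √275) = √(-6*64 + 5*√11) = √(-384 + 5*√11)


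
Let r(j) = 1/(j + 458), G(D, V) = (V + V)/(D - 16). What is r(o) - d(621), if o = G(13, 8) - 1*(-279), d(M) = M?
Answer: -1363092/2195 ≈ -621.00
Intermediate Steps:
G(D, V) = 2*V/(-16 + D) (G(D, V) = (2*V)/(-16 + D) = 2*V/(-16 + D))
o = 821/3 (o = 2*8/(-16 + 13) - 1*(-279) = 2*8/(-3) + 279 = 2*8*(-⅓) + 279 = -16/3 + 279 = 821/3 ≈ 273.67)
r(j) = 1/(458 + j)
r(o) - d(621) = 1/(458 + 821/3) - 1*621 = 1/(2195/3) - 621 = 3/2195 - 621 = -1363092/2195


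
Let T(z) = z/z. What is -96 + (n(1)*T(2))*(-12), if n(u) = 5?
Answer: -156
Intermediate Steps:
T(z) = 1
-96 + (n(1)*T(2))*(-12) = -96 + (5*1)*(-12) = -96 + 5*(-12) = -96 - 60 = -156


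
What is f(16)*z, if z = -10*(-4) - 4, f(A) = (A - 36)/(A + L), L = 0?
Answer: -45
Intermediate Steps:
f(A) = (-36 + A)/A (f(A) = (A - 36)/(A + 0) = (-36 + A)/A)
z = 36 (z = 40 - 4 = 36)
f(16)*z = ((-36 + 16)/16)*36 = ((1/16)*(-20))*36 = -5/4*36 = -45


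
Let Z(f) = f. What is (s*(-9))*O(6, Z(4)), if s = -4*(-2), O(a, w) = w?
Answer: -288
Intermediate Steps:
s = 8
(s*(-9))*O(6, Z(4)) = (8*(-9))*4 = -72*4 = -288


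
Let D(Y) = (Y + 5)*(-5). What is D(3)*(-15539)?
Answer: 621560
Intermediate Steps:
D(Y) = -25 - 5*Y (D(Y) = (5 + Y)*(-5) = -25 - 5*Y)
D(3)*(-15539) = (-25 - 5*3)*(-15539) = (-25 - 15)*(-15539) = -40*(-15539) = 621560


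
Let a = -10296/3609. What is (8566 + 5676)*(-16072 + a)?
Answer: -91804159872/401 ≈ -2.2894e+8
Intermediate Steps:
a = -1144/401 (a = -10296*1/3609 = -1144/401 ≈ -2.8529)
(8566 + 5676)*(-16072 + a) = (8566 + 5676)*(-16072 - 1144/401) = 14242*(-6446016/401) = -91804159872/401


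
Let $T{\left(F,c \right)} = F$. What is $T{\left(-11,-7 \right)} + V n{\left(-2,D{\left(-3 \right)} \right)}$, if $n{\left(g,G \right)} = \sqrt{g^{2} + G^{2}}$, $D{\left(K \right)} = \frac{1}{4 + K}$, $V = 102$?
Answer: $-11 + 102 \sqrt{5} \approx 217.08$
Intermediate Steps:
$n{\left(g,G \right)} = \sqrt{G^{2} + g^{2}}$
$T{\left(-11,-7 \right)} + V n{\left(-2,D{\left(-3 \right)} \right)} = -11 + 102 \sqrt{\left(\frac{1}{4 - 3}\right)^{2} + \left(-2\right)^{2}} = -11 + 102 \sqrt{\left(1^{-1}\right)^{2} + 4} = -11 + 102 \sqrt{1^{2} + 4} = -11 + 102 \sqrt{1 + 4} = -11 + 102 \sqrt{5}$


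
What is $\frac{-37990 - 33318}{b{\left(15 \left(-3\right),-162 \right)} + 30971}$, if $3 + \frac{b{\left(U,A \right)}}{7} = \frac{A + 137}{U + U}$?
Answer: $- \frac{1283544}{557135} \approx -2.3038$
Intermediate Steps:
$b{\left(U,A \right)} = -21 + \frac{7 \left(137 + A\right)}{2 U}$ ($b{\left(U,A \right)} = -21 + 7 \frac{A + 137}{U + U} = -21 + 7 \frac{137 + A}{2 U} = -21 + \frac{7 \left(137 + A\right)}{2 U}$)
$\frac{-37990 - 33318}{b{\left(15 \left(-3\right),-162 \right)} + 30971} = \frac{-37990 - 33318}{\frac{7 \left(137 - 162 - 6 \cdot 15 \left(-3\right)\right)}{2 \cdot 15 \left(-3\right)} + 30971} = - \frac{71308}{\frac{7 \left(137 - 162 - -270\right)}{2 \left(-45\right)} + 30971} = - \frac{71308}{\frac{7}{2} \left(- \frac{1}{45}\right) \left(137 - 162 + 270\right) + 30971} = - \frac{71308}{\frac{7}{2} \left(- \frac{1}{45}\right) 245 + 30971} = - \frac{71308}{- \frac{343}{18} + 30971} = - \frac{71308}{\frac{557135}{18}} = \left(-71308\right) \frac{18}{557135} = - \frac{1283544}{557135}$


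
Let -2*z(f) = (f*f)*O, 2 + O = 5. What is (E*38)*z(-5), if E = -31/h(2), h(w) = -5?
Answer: -8835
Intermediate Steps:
O = 3 (O = -2 + 5 = 3)
E = 31/5 (E = -31/(-5) = -31*(-⅕) = 31/5 ≈ 6.2000)
z(f) = -3*f²/2 (z(f) = -f*f*3/2 = -f²*3/2 = -3*f²/2)
(E*38)*z(-5) = ((31/5)*38)*(-3/2*(-5)²) = 1178*(-3/2*25)/5 = (1178/5)*(-75/2) = -8835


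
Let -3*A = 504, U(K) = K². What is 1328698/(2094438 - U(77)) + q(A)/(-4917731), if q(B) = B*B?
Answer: 925033323746/1467246493297 ≈ 0.63046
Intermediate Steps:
A = -168 (A = -⅓*504 = -168)
q(B) = B²
1328698/(2094438 - U(77)) + q(A)/(-4917731) = 1328698/(2094438 - 1*77²) + (-168)²/(-4917731) = 1328698/(2094438 - 1*5929) + 28224*(-1/4917731) = 1328698/(2094438 - 5929) - 4032/702533 = 1328698/2088509 - 4032/702533 = 925033323746/1467246493297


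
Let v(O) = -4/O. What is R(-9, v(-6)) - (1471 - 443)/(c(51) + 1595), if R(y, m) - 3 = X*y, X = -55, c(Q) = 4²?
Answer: 801250/1611 ≈ 497.36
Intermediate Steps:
c(Q) = 16
R(y, m) = 3 - 55*y
R(-9, v(-6)) - (1471 - 443)/(c(51) + 1595) = (3 - 55*(-9)) - (1471 - 443)/(16 + 1595) = (3 + 495) - 1028/1611 = 498 - 1028/1611 = 801250/1611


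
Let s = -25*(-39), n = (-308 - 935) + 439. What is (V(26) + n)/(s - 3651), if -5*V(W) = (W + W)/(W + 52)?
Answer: 6031/20070 ≈ 0.30050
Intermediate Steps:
n = -804 (n = -1243 + 439 = -804)
s = 975
V(W) = -2*W/(5*(52 + W)) (V(W) = -(W + W)/(5*(W + 52)) = -2*W/(5*(52 + W)))
(V(26) + n)/(s - 3651) = (-2*26/(260 + 5*26) - 804)/(975 - 3651) = (-2*26/(260 + 130) - 804)/(-2676) = (-2*26/390 - 804)*(-1/2676) = (-2*26*1/390 - 804)*(-1/2676) = (-2/15 - 804)*(-1/2676) = -12062/15*(-1/2676) = 6031/20070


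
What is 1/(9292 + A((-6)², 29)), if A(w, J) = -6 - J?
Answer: 1/9257 ≈ 0.00010803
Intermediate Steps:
1/(9292 + A((-6)², 29)) = 1/(9292 + (-6 - 1*29)) = 1/(9292 + (-6 - 29)) = 1/(9292 - 35) = 1/9257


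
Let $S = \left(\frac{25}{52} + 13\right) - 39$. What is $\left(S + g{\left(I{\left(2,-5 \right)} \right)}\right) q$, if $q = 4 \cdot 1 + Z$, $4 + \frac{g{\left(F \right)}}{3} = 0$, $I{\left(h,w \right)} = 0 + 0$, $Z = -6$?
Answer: $\frac{1951}{26} \approx 75.038$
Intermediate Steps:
$I{\left(h,w \right)} = 0$
$g{\left(F \right)} = -12$ ($g{\left(F \right)} = -12 + 3 \cdot 0 = -12 + 0 = -12$)
$q = -2$ ($q = 4 \cdot 1 - 6 = 4 - 6 = -2$)
$S = - \frac{1327}{52}$ ($S = \left(25 \cdot \frac{1}{52} + 13\right) - 39 = \left(\frac{25}{52} + 13\right) - 39 = \frac{701}{52} - 39 = - \frac{1327}{52} \approx -25.519$)
$\left(S + g{\left(I{\left(2,-5 \right)} \right)}\right) q = \left(- \frac{1327}{52} - 12\right) \left(-2\right) = \left(- \frac{1951}{52}\right) \left(-2\right) = \frac{1951}{26}$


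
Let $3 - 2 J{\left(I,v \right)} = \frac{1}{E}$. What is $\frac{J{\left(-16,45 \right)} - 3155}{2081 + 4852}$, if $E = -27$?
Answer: $- \frac{85144}{187191} \approx -0.45485$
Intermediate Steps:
$J{\left(I,v \right)} = \frac{41}{27}$ ($J{\left(I,v \right)} = \frac{3}{2} - \frac{1}{2 \left(-27\right)} = \frac{3}{2} - - \frac{1}{54} = \frac{3}{2} + \frac{1}{54} = \frac{41}{27}$)
$\frac{J{\left(-16,45 \right)} - 3155}{2081 + 4852} = \frac{\frac{41}{27} - 3155}{2081 + 4852} = - \frac{85144}{27 \cdot 6933} = \left(- \frac{85144}{27}\right) \frac{1}{6933} = - \frac{85144}{187191}$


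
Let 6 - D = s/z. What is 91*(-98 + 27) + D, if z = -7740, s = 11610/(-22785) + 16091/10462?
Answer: -793980228557959/123002361720 ≈ -6455.0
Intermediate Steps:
s = 16344641/15891778 (s = 11610*(-1/22785) + 16091*(1/10462) = -774/1519 + 16091/10462 = 16344641/15891778 ≈ 1.0285)
D = 738030514961/123002361720 (D = 6 - 16344641/(15891778*(-7740)) = 6 - 16344641*(-1)/(15891778*7740) = 6 - 1*(-16344641/123002361720) = 6 + 16344641/123002361720 = 738030514961/123002361720 ≈ 6.0001)
91*(-98 + 27) + D = 91*(-98 + 27) + 738030514961/123002361720 = 91*(-71) + 738030514961/123002361720 = -6461 + 738030514961/123002361720 = -793980228557959/123002361720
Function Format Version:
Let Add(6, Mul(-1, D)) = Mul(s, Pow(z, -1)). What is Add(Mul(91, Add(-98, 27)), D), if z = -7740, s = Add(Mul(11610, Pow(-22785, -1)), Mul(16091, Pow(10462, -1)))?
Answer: Rational(-793980228557959, 123002361720) ≈ -6455.0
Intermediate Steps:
s = Rational(16344641, 15891778) (s = Add(Mul(11610, Rational(-1, 22785)), Mul(16091, Rational(1, 10462))) = Add(Rational(-774, 1519), Rational(16091, 10462)) = Rational(16344641, 15891778) ≈ 1.0285)
D = Rational(738030514961, 123002361720) (D = Add(6, Mul(-1, Mul(Rational(16344641, 15891778), Pow(-7740, -1)))) = Add(6, Mul(-1, Mul(Rational(16344641, 15891778), Rational(-1, 7740)))) = Add(6, Mul(-1, Rational(-16344641, 123002361720))) = Add(6, Rational(16344641, 123002361720)) = Rational(738030514961, 123002361720) ≈ 6.0001)
Add(Mul(91, Add(-98, 27)), D) = Add(Mul(91, Add(-98, 27)), Rational(738030514961, 123002361720)) = Add(Mul(91, -71), Rational(738030514961, 123002361720)) = Add(-6461, Rational(738030514961, 123002361720)) = Rational(-793980228557959, 123002361720)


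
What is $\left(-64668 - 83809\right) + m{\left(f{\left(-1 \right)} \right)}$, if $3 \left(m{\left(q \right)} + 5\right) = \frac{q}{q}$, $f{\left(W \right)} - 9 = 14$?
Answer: $- \frac{445445}{3} \approx -1.4848 \cdot 10^{5}$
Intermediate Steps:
$f{\left(W \right)} = 23$ ($f{\left(W \right)} = 9 + 14 = 23$)
$m{\left(q \right)} = - \frac{14}{3}$ ($m{\left(q \right)} = -5 + \frac{q \frac{1}{q}}{3} = -5 + \frac{1}{3} \cdot 1 = -5 + \frac{1}{3} = - \frac{14}{3}$)
$\left(-64668 - 83809\right) + m{\left(f{\left(-1 \right)} \right)} = \left(-64668 - 83809\right) - \frac{14}{3} = -148477 - \frac{14}{3} = - \frac{445445}{3}$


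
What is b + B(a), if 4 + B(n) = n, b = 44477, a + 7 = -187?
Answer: 44279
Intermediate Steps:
a = -194 (a = -7 - 187 = -194)
B(n) = -4 + n
b + B(a) = 44477 + (-4 - 194) = 44477 - 198 = 44279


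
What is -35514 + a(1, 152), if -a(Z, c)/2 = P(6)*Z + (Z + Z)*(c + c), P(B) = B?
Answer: -36742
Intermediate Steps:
a(Z, c) = -12*Z - 8*Z*c (a(Z, c) = -2*(6*Z + (Z + Z)*(c + c)) = -2*(6*Z + (2*Z)*(2*c)) = -2*(6*Z + 4*Z*c) = -12*Z - 8*Z*c)
-35514 + a(1, 152) = -35514 - 4*1*(3 + 2*152) = -35514 - 4*1*(3 + 304) = -35514 - 4*1*307 = -35514 - 1228 = -36742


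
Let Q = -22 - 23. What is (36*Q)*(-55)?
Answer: 89100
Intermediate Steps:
Q = -45
(36*Q)*(-55) = (36*(-45))*(-55) = -1620*(-55) = 89100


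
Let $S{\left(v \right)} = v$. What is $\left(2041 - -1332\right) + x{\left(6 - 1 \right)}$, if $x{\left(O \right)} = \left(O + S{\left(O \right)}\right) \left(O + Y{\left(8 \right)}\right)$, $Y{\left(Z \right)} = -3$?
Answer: $3393$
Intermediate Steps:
$x{\left(O \right)} = 2 O \left(-3 + O\right)$ ($x{\left(O \right)} = \left(O + O\right) \left(O - 3\right) = 2 O \left(-3 + O\right)$)
$\left(2041 - -1332\right) + x{\left(6 - 1 \right)} = \left(2041 - -1332\right) + 2 \left(6 - 1\right) \left(-3 + \left(6 - 1\right)\right) = \left(2041 + 1332\right) + 2 \left(6 - 1\right) \left(-3 + \left(6 - 1\right)\right) = 3373 + 2 \cdot 5 \left(-3 + 5\right) = 3373 + 2 \cdot 5 \cdot 2 = 3373 + 20 = 3393$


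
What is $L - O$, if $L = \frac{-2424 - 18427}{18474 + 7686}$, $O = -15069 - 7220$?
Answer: $\frac{583059389}{26160} \approx 22288.0$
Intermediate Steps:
$O = -22289$ ($O = -15069 - 7220 = -22289$)
$L = - \frac{20851}{26160} \approx -0.79706$
$L - O = - \frac{20851}{26160} - -22289 = - \frac{20851}{26160} + 22289 = \frac{583059389}{26160}$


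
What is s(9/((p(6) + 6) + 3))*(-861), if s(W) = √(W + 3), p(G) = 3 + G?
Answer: -861*√14/2 ≈ -1610.8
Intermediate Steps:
s(W) = √(3 + W)
s(9/((p(6) + 6) + 3))*(-861) = √(3 + 9/(((3 + 6) + 6) + 3))*(-861) = √(3 + 9/((9 + 6) + 3))*(-861) = √(3 + 9/(15 + 3))*(-861) = √(3 + 9/18)*(-861) = √(3 + 9*(1/18))*(-861) = √(3 + ½)*(-861) = √(7/2)*(-861) = (√14/2)*(-861) = -861*√14/2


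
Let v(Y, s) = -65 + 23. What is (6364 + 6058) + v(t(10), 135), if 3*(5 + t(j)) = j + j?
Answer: 12380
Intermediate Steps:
t(j) = -5 + 2*j/3 (t(j) = -5 + (j + j)/3 = -5 + (2*j)/3 = -5 + 2*j/3)
v(Y, s) = -42
(6364 + 6058) + v(t(10), 135) = (6364 + 6058) - 42 = 12422 - 42 = 12380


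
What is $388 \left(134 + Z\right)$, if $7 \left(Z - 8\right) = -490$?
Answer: $27936$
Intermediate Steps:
$Z = -62$ ($Z = 8 + \frac{1}{7} \left(-490\right) = 8 - 70 = -62$)
$388 \left(134 + Z\right) = 388 \left(134 - 62\right) = 388 \cdot 72 = 27936$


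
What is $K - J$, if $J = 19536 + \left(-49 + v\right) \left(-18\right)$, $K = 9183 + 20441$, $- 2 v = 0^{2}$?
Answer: $9206$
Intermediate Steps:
$v = 0$ ($v = - \frac{0^{2}}{2} = \left(- \frac{1}{2}\right) 0 = 0$)
$K = 29624$
$J = 20418$ ($J = 19536 + \left(-49 + 0\right) \left(-18\right) = 19536 - -882 = 19536 + 882 = 20418$)
$K - J = 29624 - 20418 = 9206$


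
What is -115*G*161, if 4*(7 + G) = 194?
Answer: -1536745/2 ≈ -7.6837e+5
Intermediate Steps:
G = 83/2 (G = -7 + (1/4)*194 = -7 + 97/2 = 83/2 ≈ 41.500)
-115*G*161 = -115*83/2*161 = -9545/2*161 = -1536745/2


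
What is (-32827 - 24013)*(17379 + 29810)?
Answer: -2682222760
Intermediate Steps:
(-32827 - 24013)*(17379 + 29810) = -56840*47189 = -2682222760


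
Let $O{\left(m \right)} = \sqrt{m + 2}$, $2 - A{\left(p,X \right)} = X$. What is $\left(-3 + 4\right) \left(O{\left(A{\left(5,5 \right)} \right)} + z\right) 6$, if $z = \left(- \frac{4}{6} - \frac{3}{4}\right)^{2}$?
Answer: $\frac{289}{24} + 6 i \approx 12.042 + 6.0 i$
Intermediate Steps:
$A{\left(p,X \right)} = 2 - X$
$z = \frac{289}{144}$ ($z = \left(\left(-4\right) \frac{1}{6} - \frac{3}{4}\right)^{2} = \left(- \frac{2}{3} - \frac{3}{4}\right)^{2} = \left(- \frac{17}{12}\right)^{2} = \frac{289}{144} \approx 2.0069$)
$O{\left(m \right)} = \sqrt{2 + m}$
$\left(-3 + 4\right) \left(O{\left(A{\left(5,5 \right)} \right)} + z\right) 6 = \left(-3 + 4\right) \left(\sqrt{2 + \left(2 - 5\right)} + \frac{289}{144}\right) 6 = 1 \left(\sqrt{2 + \left(2 - 5\right)} + \frac{289}{144}\right) 6 = 1 \left(\sqrt{2 - 3} + \frac{289}{144}\right) 6 = 1 \left(\sqrt{-1} + \frac{289}{144}\right) 6 = 1 \left(i + \frac{289}{144}\right) 6 = 1 \left(\frac{289}{144} + i\right) 6 = 1 \left(\frac{289}{24} + 6 i\right) = \frac{289}{24} + 6 i$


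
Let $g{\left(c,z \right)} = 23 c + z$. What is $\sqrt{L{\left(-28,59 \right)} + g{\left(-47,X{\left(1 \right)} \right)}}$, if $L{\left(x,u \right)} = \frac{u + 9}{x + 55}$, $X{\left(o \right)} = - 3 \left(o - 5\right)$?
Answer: $\frac{i \sqrt{86385}}{9} \approx 32.657 i$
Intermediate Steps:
$X{\left(o \right)} = 15 - 3 o$ ($X{\left(o \right)} = - 3 \left(-5 + o\right) = 15 - 3 o$)
$L{\left(x,u \right)} = \frac{9 + u}{55 + x}$
$g{\left(c,z \right)} = z + 23 c$
$\sqrt{L{\left(-28,59 \right)} + g{\left(-47,X{\left(1 \right)} \right)}} = \sqrt{\frac{9 + 59}{55 - 28} + \left(\left(15 - 3\right) + 23 \left(-47\right)\right)} = \sqrt{\frac{1}{27} \cdot 68 + \left(\left(15 - 3\right) - 1081\right)} = \sqrt{\frac{1}{27} \cdot 68 + \left(12 - 1081\right)} = \sqrt{\frac{68}{27} - 1069} = \sqrt{- \frac{28795}{27}} = \frac{i \sqrt{86385}}{9}$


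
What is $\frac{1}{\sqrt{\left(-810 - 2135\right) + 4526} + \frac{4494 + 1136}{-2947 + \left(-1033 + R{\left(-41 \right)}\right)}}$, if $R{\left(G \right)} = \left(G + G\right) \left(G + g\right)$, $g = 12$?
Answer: $\frac{2254815}{1006446956} + \frac{641601 \sqrt{1581}}{1006446956} \approx 0.027588$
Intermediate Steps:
$R{\left(G \right)} = 2 G \left(12 + G\right)$ ($R{\left(G \right)} = \left(G + G\right) \left(G + 12\right) = 2 G \left(12 + G\right)$)
$\frac{1}{\sqrt{\left(-810 - 2135\right) + 4526} + \frac{4494 + 1136}{-2947 + \left(-1033 + R{\left(-41 \right)}\right)}} = \frac{1}{\sqrt{\left(-810 - 2135\right) + 4526} + \frac{4494 + 1136}{-2947 - \left(1033 + 82 \left(12 - 41\right)\right)}} = \frac{1}{\sqrt{\left(-810 - 2135\right) + 4526} + \frac{5630}{-2947 - \left(1033 + 82 \left(-29\right)\right)}} = \frac{1}{\sqrt{-2945 + 4526} + \frac{5630}{-2947 + \left(-1033 + 2378\right)}} = \frac{1}{\sqrt{1581} + \frac{5630}{-2947 + 1345}} = \frac{1}{\sqrt{1581} + \frac{5630}{-1602}} = \frac{1}{\sqrt{1581} + 5630 \left(- \frac{1}{1602}\right)} = \frac{1}{\sqrt{1581} - \frac{2815}{801}} = \frac{1}{- \frac{2815}{801} + \sqrt{1581}}$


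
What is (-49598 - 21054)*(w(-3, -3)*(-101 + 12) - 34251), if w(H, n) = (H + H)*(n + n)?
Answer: 2646270660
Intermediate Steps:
w(H, n) = 4*H*n (w(H, n) = (2*H)*(2*n) = 4*H*n)
(-49598 - 21054)*(w(-3, -3)*(-101 + 12) - 34251) = (-49598 - 21054)*((4*(-3)*(-3))*(-101 + 12) - 34251) = -70652*(36*(-89) - 34251) = -70652*(-3204 - 34251) = -70652*(-37455) = 2646270660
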